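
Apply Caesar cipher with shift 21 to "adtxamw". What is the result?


Caesar cipher: shift "adtxamw" by 21
  'a' (pos 0) + 21 = pos 21 = 'v'
  'd' (pos 3) + 21 = pos 24 = 'y'
  't' (pos 19) + 21 = pos 14 = 'o'
  'x' (pos 23) + 21 = pos 18 = 's'
  'a' (pos 0) + 21 = pos 21 = 'v'
  'm' (pos 12) + 21 = pos 7 = 'h'
  'w' (pos 22) + 21 = pos 17 = 'r'
Result: vyosvhr

vyosvhr


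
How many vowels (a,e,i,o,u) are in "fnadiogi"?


Input: fnadiogi
Checking each character:
  'f' at position 0: consonant
  'n' at position 1: consonant
  'a' at position 2: vowel (running total: 1)
  'd' at position 3: consonant
  'i' at position 4: vowel (running total: 2)
  'o' at position 5: vowel (running total: 3)
  'g' at position 6: consonant
  'i' at position 7: vowel (running total: 4)
Total vowels: 4

4


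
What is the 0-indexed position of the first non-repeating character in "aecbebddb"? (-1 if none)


Input: aecbebddb
Character frequencies:
  'a': 1
  'b': 3
  'c': 1
  'd': 2
  'e': 2
Scanning left to right for freq == 1:
  Position 0 ('a'): unique! => answer = 0

0


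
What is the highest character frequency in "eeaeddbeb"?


Input: eeaeddbeb
Character counts:
  'a': 1
  'b': 2
  'd': 2
  'e': 4
Maximum frequency: 4

4


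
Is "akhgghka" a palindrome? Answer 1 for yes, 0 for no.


Input: akhgghka
Reversed: akhgghka
  Compare pos 0 ('a') with pos 7 ('a'): match
  Compare pos 1 ('k') with pos 6 ('k'): match
  Compare pos 2 ('h') with pos 5 ('h'): match
  Compare pos 3 ('g') with pos 4 ('g'): match
Result: palindrome

1


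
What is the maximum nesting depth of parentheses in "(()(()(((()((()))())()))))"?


Input: "(()(()(((()((()))())()))))"
Tracking depth:
  Position 0 '(': depth becomes 1
  Position 1 '(': depth becomes 2
  Position 2 ')': depth becomes 1
  Position 3 '(': depth becomes 2
  Position 4 '(': depth becomes 3
  Position 5 ')': depth becomes 2
  Position 6 '(': depth becomes 3
  Position 7 '(': depth becomes 4
  Position 8 '(': depth becomes 5
  Position 9 '(': depth becomes 6
  Position 10 ')': depth becomes 5
  Position 11 '(': depth becomes 6
  Position 12 '(': depth becomes 7
  Position 13 '(': depth becomes 8
  Position 14 ')': depth becomes 7
  Position 15 ')': depth becomes 6
  Position 16 ')': depth becomes 5
  Position 17 '(': depth becomes 6
  Position 18 ')': depth becomes 5
  Position 19 ')': depth becomes 4
  Position 20 '(': depth becomes 5
  Position 21 ')': depth becomes 4
  Position 22 ')': depth becomes 3
  Position 23 ')': depth becomes 2
  Position 24 ')': depth becomes 1
  Position 25 ')': depth becomes 0
Maximum depth reached: 8

8


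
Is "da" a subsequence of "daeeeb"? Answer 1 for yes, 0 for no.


Check if "da" is a subsequence of "daeeeb"
Greedy scan:
  Position 0 ('d'): matches sub[0] = 'd'
  Position 1 ('a'): matches sub[1] = 'a'
  Position 2 ('e'): no match needed
  Position 3 ('e'): no match needed
  Position 4 ('e'): no match needed
  Position 5 ('b'): no match needed
All 2 characters matched => is a subsequence

1


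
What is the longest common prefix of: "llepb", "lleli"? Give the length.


Words: llepb, lleli
  Position 0: all 'l' => match
  Position 1: all 'l' => match
  Position 2: all 'e' => match
  Position 3: ('p', 'l') => mismatch, stop
LCP = "lle" (length 3)

3


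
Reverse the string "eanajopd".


Input: eanajopd
Reading characters right to left:
  Position 7: 'd'
  Position 6: 'p'
  Position 5: 'o'
  Position 4: 'j'
  Position 3: 'a'
  Position 2: 'n'
  Position 1: 'a'
  Position 0: 'e'
Reversed: dpojanae

dpojanae


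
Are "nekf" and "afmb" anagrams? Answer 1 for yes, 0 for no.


Strings: "nekf", "afmb"
Sorted first:  efkn
Sorted second: abfm
Differ at position 0: 'e' vs 'a' => not anagrams

0


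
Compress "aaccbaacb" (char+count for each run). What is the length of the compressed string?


Input: aaccbaacb
Runs:
  'a' x 2 => "a2"
  'c' x 2 => "c2"
  'b' x 1 => "b1"
  'a' x 2 => "a2"
  'c' x 1 => "c1"
  'b' x 1 => "b1"
Compressed: "a2c2b1a2c1b1"
Compressed length: 12

12


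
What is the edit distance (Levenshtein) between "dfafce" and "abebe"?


Computing edit distance: "dfafce" -> "abebe"
DP table:
           a    b    e    b    e
      0    1    2    3    4    5
  d   1    1    2    3    4    5
  f   2    2    2    3    4    5
  a   3    2    3    3    4    5
  f   4    3    3    4    4    5
  c   5    4    4    4    5    5
  e   6    5    5    4    5    5
Edit distance = dp[6][5] = 5

5


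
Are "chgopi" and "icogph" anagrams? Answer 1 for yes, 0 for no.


Strings: "chgopi", "icogph"
Sorted first:  cghiop
Sorted second: cghiop
Sorted forms match => anagrams

1


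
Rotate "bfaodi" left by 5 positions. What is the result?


Input: "bfaodi", rotate left by 5
First 5 characters: "bfaod"
Remaining characters: "i"
Concatenate remaining + first: "i" + "bfaod" = "ibfaod"

ibfaod


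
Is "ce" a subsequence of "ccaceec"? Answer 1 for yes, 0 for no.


Check if "ce" is a subsequence of "ccaceec"
Greedy scan:
  Position 0 ('c'): matches sub[0] = 'c'
  Position 1 ('c'): no match needed
  Position 2 ('a'): no match needed
  Position 3 ('c'): no match needed
  Position 4 ('e'): matches sub[1] = 'e'
  Position 5 ('e'): no match needed
  Position 6 ('c'): no match needed
All 2 characters matched => is a subsequence

1


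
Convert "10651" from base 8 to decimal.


Input: "10651" in base 8
Positional expansion:
  Digit '1' (value 1) x 8^4 = 4096
  Digit '0' (value 0) x 8^3 = 0
  Digit '6' (value 6) x 8^2 = 384
  Digit '5' (value 5) x 8^1 = 40
  Digit '1' (value 1) x 8^0 = 1
Sum = 4521

4521


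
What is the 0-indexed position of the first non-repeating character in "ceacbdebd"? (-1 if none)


Input: ceacbdebd
Character frequencies:
  'a': 1
  'b': 2
  'c': 2
  'd': 2
  'e': 2
Scanning left to right for freq == 1:
  Position 0 ('c'): freq=2, skip
  Position 1 ('e'): freq=2, skip
  Position 2 ('a'): unique! => answer = 2

2


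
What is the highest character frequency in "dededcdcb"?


Input: dededcdcb
Character counts:
  'b': 1
  'c': 2
  'd': 4
  'e': 2
Maximum frequency: 4

4


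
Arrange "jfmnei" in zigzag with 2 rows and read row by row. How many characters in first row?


Zigzag "jfmnei" into 2 rows:
Placing characters:
  'j' => row 0
  'f' => row 1
  'm' => row 0
  'n' => row 1
  'e' => row 0
  'i' => row 1
Rows:
  Row 0: "jme"
  Row 1: "fni"
First row length: 3

3


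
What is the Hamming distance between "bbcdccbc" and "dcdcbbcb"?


Comparing "bbcdccbc" and "dcdcbbcb" position by position:
  Position 0: 'b' vs 'd' => differ
  Position 1: 'b' vs 'c' => differ
  Position 2: 'c' vs 'd' => differ
  Position 3: 'd' vs 'c' => differ
  Position 4: 'c' vs 'b' => differ
  Position 5: 'c' vs 'b' => differ
  Position 6: 'b' vs 'c' => differ
  Position 7: 'c' vs 'b' => differ
Total differences (Hamming distance): 8

8


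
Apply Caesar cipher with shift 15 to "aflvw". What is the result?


Caesar cipher: shift "aflvw" by 15
  'a' (pos 0) + 15 = pos 15 = 'p'
  'f' (pos 5) + 15 = pos 20 = 'u'
  'l' (pos 11) + 15 = pos 0 = 'a'
  'v' (pos 21) + 15 = pos 10 = 'k'
  'w' (pos 22) + 15 = pos 11 = 'l'
Result: puakl

puakl


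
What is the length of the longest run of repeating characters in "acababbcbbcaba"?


Input: "acababbcbbcaba"
Scanning for longest run:
  Position 1 ('c'): new char, reset run to 1
  Position 2 ('a'): new char, reset run to 1
  Position 3 ('b'): new char, reset run to 1
  Position 4 ('a'): new char, reset run to 1
  Position 5 ('b'): new char, reset run to 1
  Position 6 ('b'): continues run of 'b', length=2
  Position 7 ('c'): new char, reset run to 1
  Position 8 ('b'): new char, reset run to 1
  Position 9 ('b'): continues run of 'b', length=2
  Position 10 ('c'): new char, reset run to 1
  Position 11 ('a'): new char, reset run to 1
  Position 12 ('b'): new char, reset run to 1
  Position 13 ('a'): new char, reset run to 1
Longest run: 'b' with length 2

2


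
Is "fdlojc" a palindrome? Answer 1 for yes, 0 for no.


Input: fdlojc
Reversed: cjoldf
  Compare pos 0 ('f') with pos 5 ('c'): MISMATCH
  Compare pos 1 ('d') with pos 4 ('j'): MISMATCH
  Compare pos 2 ('l') with pos 3 ('o'): MISMATCH
Result: not a palindrome

0


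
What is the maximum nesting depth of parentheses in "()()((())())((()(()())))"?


Input: "()()((())())((()(()())))"
Tracking depth:
  Position 0 '(': depth becomes 1
  Position 1 ')': depth becomes 0
  Position 2 '(': depth becomes 1
  Position 3 ')': depth becomes 0
  Position 4 '(': depth becomes 1
  Position 5 '(': depth becomes 2
  Position 6 '(': depth becomes 3
  Position 7 ')': depth becomes 2
  Position 8 ')': depth becomes 1
  Position 9 '(': depth becomes 2
  Position 10 ')': depth becomes 1
  Position 11 ')': depth becomes 0
  Position 12 '(': depth becomes 1
  Position 13 '(': depth becomes 2
  Position 14 '(': depth becomes 3
  Position 15 ')': depth becomes 2
  Position 16 '(': depth becomes 3
  Position 17 '(': depth becomes 4
  Position 18 ')': depth becomes 3
  Position 19 '(': depth becomes 4
  Position 20 ')': depth becomes 3
  Position 21 ')': depth becomes 2
  Position 22 ')': depth becomes 1
  Position 23 ')': depth becomes 0
Maximum depth reached: 4

4


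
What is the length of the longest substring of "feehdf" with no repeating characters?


Input: "feehdf"
Sliding window (track last position of each char):
  Position 0 ('f'): window [0,0] length 1 -- new best
  Position 1 ('e'): window [0,1] length 2 -- new best
  Position 2 ('e'): repeat (last at 1), move window start to 2
  Position 2 ('e'): window [2,2] length 1
  Position 3 ('h'): window [2,3] length 2
  Position 4 ('d'): window [2,4] length 3 -- new best
  Position 5 ('f'): window [2,5] length 4 -- new best
Longest substring with no repeats: "ehdf" with length 4

4


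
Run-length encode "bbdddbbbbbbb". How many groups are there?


Input: bbdddbbbbbbb
Scanning for consecutive runs:
  Group 1: 'b' x 2 (positions 0-1)
  Group 2: 'd' x 3 (positions 2-4)
  Group 3: 'b' x 7 (positions 5-11)
Total groups: 3

3


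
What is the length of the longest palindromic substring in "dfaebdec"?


Input: "dfaebdec"
Checking substrings for palindromes:
  No multi-char palindromic substrings found
Longest palindromic substring: "d" with length 1

1


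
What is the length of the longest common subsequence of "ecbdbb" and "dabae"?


LCS of "ecbdbb" and "dabae"
DP table:
           d    a    b    a    e
      0    0    0    0    0    0
  e   0    0    0    0    0    1
  c   0    0    0    0    0    1
  b   0    0    0    1    1    1
  d   0    1    1    1    1    1
  b   0    1    1    2    2    2
  b   0    1    1    2    2    2
LCS length = dp[6][5] = 2

2


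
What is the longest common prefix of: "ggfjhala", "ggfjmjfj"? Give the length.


Words: ggfjhala, ggfjmjfj
  Position 0: all 'g' => match
  Position 1: all 'g' => match
  Position 2: all 'f' => match
  Position 3: all 'j' => match
  Position 4: ('h', 'm') => mismatch, stop
LCP = "ggfj" (length 4)

4


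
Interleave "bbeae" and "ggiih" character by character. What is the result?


Interleaving "bbeae" and "ggiih":
  Position 0: 'b' from first, 'g' from second => "bg"
  Position 1: 'b' from first, 'g' from second => "bg"
  Position 2: 'e' from first, 'i' from second => "ei"
  Position 3: 'a' from first, 'i' from second => "ai"
  Position 4: 'e' from first, 'h' from second => "eh"
Result: bgbgeiaieh

bgbgeiaieh


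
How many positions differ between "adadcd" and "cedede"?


Comparing "adadcd" and "cedede" position by position:
  Position 0: 'a' vs 'c' => DIFFER
  Position 1: 'd' vs 'e' => DIFFER
  Position 2: 'a' vs 'd' => DIFFER
  Position 3: 'd' vs 'e' => DIFFER
  Position 4: 'c' vs 'd' => DIFFER
  Position 5: 'd' vs 'e' => DIFFER
Positions that differ: 6

6


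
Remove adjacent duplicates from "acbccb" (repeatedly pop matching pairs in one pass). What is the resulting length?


Input: acbccb
Stack-based adjacent duplicate removal:
  Read 'a': push. Stack: a
  Read 'c': push. Stack: ac
  Read 'b': push. Stack: acb
  Read 'c': push. Stack: acbc
  Read 'c': matches stack top 'c' => pop. Stack: acb
  Read 'b': matches stack top 'b' => pop. Stack: ac
Final stack: "ac" (length 2)

2


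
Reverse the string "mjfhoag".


Input: mjfhoag
Reading characters right to left:
  Position 6: 'g'
  Position 5: 'a'
  Position 4: 'o'
  Position 3: 'h'
  Position 2: 'f'
  Position 1: 'j'
  Position 0: 'm'
Reversed: gaohfjm

gaohfjm


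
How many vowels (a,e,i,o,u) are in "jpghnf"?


Input: jpghnf
Checking each character:
  'j' at position 0: consonant
  'p' at position 1: consonant
  'g' at position 2: consonant
  'h' at position 3: consonant
  'n' at position 4: consonant
  'f' at position 5: consonant
Total vowels: 0

0


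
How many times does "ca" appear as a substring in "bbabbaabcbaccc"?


Searching for "ca" in "bbabbaabcbaccc"
Scanning each position:
  Position 0: "bb" => no
  Position 1: "ba" => no
  Position 2: "ab" => no
  Position 3: "bb" => no
  Position 4: "ba" => no
  Position 5: "aa" => no
  Position 6: "ab" => no
  Position 7: "bc" => no
  Position 8: "cb" => no
  Position 9: "ba" => no
  Position 10: "ac" => no
  Position 11: "cc" => no
  Position 12: "cc" => no
Total occurrences: 0

0


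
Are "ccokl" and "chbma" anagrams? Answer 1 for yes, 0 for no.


Strings: "ccokl", "chbma"
Sorted first:  ccklo
Sorted second: abchm
Differ at position 0: 'c' vs 'a' => not anagrams

0


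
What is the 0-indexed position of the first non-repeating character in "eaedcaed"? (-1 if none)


Input: eaedcaed
Character frequencies:
  'a': 2
  'c': 1
  'd': 2
  'e': 3
Scanning left to right for freq == 1:
  Position 0 ('e'): freq=3, skip
  Position 1 ('a'): freq=2, skip
  Position 2 ('e'): freq=3, skip
  Position 3 ('d'): freq=2, skip
  Position 4 ('c'): unique! => answer = 4

4


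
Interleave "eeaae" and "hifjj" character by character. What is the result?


Interleaving "eeaae" and "hifjj":
  Position 0: 'e' from first, 'h' from second => "eh"
  Position 1: 'e' from first, 'i' from second => "ei"
  Position 2: 'a' from first, 'f' from second => "af"
  Position 3: 'a' from first, 'j' from second => "aj"
  Position 4: 'e' from first, 'j' from second => "ej"
Result: eheiafajej

eheiafajej


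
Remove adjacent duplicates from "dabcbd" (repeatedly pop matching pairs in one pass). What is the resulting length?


Input: dabcbd
Stack-based adjacent duplicate removal:
  Read 'd': push. Stack: d
  Read 'a': push. Stack: da
  Read 'b': push. Stack: dab
  Read 'c': push. Stack: dabc
  Read 'b': push. Stack: dabcb
  Read 'd': push. Stack: dabcbd
Final stack: "dabcbd" (length 6)

6


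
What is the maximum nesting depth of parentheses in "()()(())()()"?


Input: "()()(())()()"
Tracking depth:
  Position 0 '(': depth becomes 1
  Position 1 ')': depth becomes 0
  Position 2 '(': depth becomes 1
  Position 3 ')': depth becomes 0
  Position 4 '(': depth becomes 1
  Position 5 '(': depth becomes 2
  Position 6 ')': depth becomes 1
  Position 7 ')': depth becomes 0
  Position 8 '(': depth becomes 1
  Position 9 ')': depth becomes 0
  Position 10 '(': depth becomes 1
  Position 11 ')': depth becomes 0
Maximum depth reached: 2

2


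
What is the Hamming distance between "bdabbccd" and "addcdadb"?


Comparing "bdabbccd" and "addcdadb" position by position:
  Position 0: 'b' vs 'a' => differ
  Position 1: 'd' vs 'd' => same
  Position 2: 'a' vs 'd' => differ
  Position 3: 'b' vs 'c' => differ
  Position 4: 'b' vs 'd' => differ
  Position 5: 'c' vs 'a' => differ
  Position 6: 'c' vs 'd' => differ
  Position 7: 'd' vs 'b' => differ
Total differences (Hamming distance): 7

7


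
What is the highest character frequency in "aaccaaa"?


Input: aaccaaa
Character counts:
  'a': 5
  'c': 2
Maximum frequency: 5

5


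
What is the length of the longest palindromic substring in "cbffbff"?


Input: "cbffbff"
Checking substrings for palindromes:
  [2:7] "ffbff" (len 5) => palindrome
  [1:5] "bffb" (len 4) => palindrome
  [3:6] "fbf" (len 3) => palindrome
  [2:4] "ff" (len 2) => palindrome
  [5:7] "ff" (len 2) => palindrome
Longest palindromic substring: "ffbff" with length 5

5


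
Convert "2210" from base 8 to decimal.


Input: "2210" in base 8
Positional expansion:
  Digit '2' (value 2) x 8^3 = 1024
  Digit '2' (value 2) x 8^2 = 128
  Digit '1' (value 1) x 8^1 = 8
  Digit '0' (value 0) x 8^0 = 0
Sum = 1160

1160


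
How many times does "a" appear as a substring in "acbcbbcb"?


Searching for "a" in "acbcbbcb"
Scanning each position:
  Position 0: "a" => MATCH
  Position 1: "c" => no
  Position 2: "b" => no
  Position 3: "c" => no
  Position 4: "b" => no
  Position 5: "b" => no
  Position 6: "c" => no
  Position 7: "b" => no
Total occurrences: 1

1


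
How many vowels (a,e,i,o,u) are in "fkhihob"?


Input: fkhihob
Checking each character:
  'f' at position 0: consonant
  'k' at position 1: consonant
  'h' at position 2: consonant
  'i' at position 3: vowel (running total: 1)
  'h' at position 4: consonant
  'o' at position 5: vowel (running total: 2)
  'b' at position 6: consonant
Total vowels: 2

2


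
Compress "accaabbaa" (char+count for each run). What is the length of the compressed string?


Input: accaabbaa
Runs:
  'a' x 1 => "a1"
  'c' x 2 => "c2"
  'a' x 2 => "a2"
  'b' x 2 => "b2"
  'a' x 2 => "a2"
Compressed: "a1c2a2b2a2"
Compressed length: 10

10


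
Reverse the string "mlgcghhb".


Input: mlgcghhb
Reading characters right to left:
  Position 7: 'b'
  Position 6: 'h'
  Position 5: 'h'
  Position 4: 'g'
  Position 3: 'c'
  Position 2: 'g'
  Position 1: 'l'
  Position 0: 'm'
Reversed: bhhgcglm

bhhgcglm


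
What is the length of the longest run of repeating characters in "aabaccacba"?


Input: "aabaccacba"
Scanning for longest run:
  Position 1 ('a'): continues run of 'a', length=2
  Position 2 ('b'): new char, reset run to 1
  Position 3 ('a'): new char, reset run to 1
  Position 4 ('c'): new char, reset run to 1
  Position 5 ('c'): continues run of 'c', length=2
  Position 6 ('a'): new char, reset run to 1
  Position 7 ('c'): new char, reset run to 1
  Position 8 ('b'): new char, reset run to 1
  Position 9 ('a'): new char, reset run to 1
Longest run: 'a' with length 2

2


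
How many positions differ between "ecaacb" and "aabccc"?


Comparing "ecaacb" and "aabccc" position by position:
  Position 0: 'e' vs 'a' => DIFFER
  Position 1: 'c' vs 'a' => DIFFER
  Position 2: 'a' vs 'b' => DIFFER
  Position 3: 'a' vs 'c' => DIFFER
  Position 4: 'c' vs 'c' => same
  Position 5: 'b' vs 'c' => DIFFER
Positions that differ: 5

5


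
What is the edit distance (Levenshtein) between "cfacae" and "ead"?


Computing edit distance: "cfacae" -> "ead"
DP table:
           e    a    d
      0    1    2    3
  c   1    1    2    3
  f   2    2    2    3
  a   3    3    2    3
  c   4    4    3    3
  a   5    5    4    4
  e   6    5    5    5
Edit distance = dp[6][3] = 5

5


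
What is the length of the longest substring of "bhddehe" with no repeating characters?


Input: "bhddehe"
Sliding window (track last position of each char):
  Position 0 ('b'): window [0,0] length 1 -- new best
  Position 1 ('h'): window [0,1] length 2 -- new best
  Position 2 ('d'): window [0,2] length 3 -- new best
  Position 3 ('d'): repeat (last at 2), move window start to 3
  Position 3 ('d'): window [3,3] length 1
  Position 4 ('e'): window [3,4] length 2
  Position 5 ('h'): window [3,5] length 3
  Position 6 ('e'): repeat (last at 4), move window start to 5
  Position 6 ('e'): window [5,6] length 2
Longest substring with no repeats: "bhd" with length 3

3


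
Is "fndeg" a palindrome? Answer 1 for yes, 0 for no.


Input: fndeg
Reversed: gednf
  Compare pos 0 ('f') with pos 4 ('g'): MISMATCH
  Compare pos 1 ('n') with pos 3 ('e'): MISMATCH
Result: not a palindrome

0


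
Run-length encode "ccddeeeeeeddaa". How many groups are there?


Input: ccddeeeeeeddaa
Scanning for consecutive runs:
  Group 1: 'c' x 2 (positions 0-1)
  Group 2: 'd' x 2 (positions 2-3)
  Group 3: 'e' x 6 (positions 4-9)
  Group 4: 'd' x 2 (positions 10-11)
  Group 5: 'a' x 2 (positions 12-13)
Total groups: 5

5


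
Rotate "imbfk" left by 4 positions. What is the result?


Input: "imbfk", rotate left by 4
First 4 characters: "imbf"
Remaining characters: "k"
Concatenate remaining + first: "k" + "imbf" = "kimbf"

kimbf


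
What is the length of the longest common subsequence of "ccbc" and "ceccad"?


LCS of "ccbc" and "ceccad"
DP table:
           c    e    c    c    a    d
      0    0    0    0    0    0    0
  c   0    1    1    1    1    1    1
  c   0    1    1    2    2    2    2
  b   0    1    1    2    2    2    2
  c   0    1    1    2    3    3    3
LCS length = dp[4][6] = 3

3


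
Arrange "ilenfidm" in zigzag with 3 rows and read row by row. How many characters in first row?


Zigzag "ilenfidm" into 3 rows:
Placing characters:
  'i' => row 0
  'l' => row 1
  'e' => row 2
  'n' => row 1
  'f' => row 0
  'i' => row 1
  'd' => row 2
  'm' => row 1
Rows:
  Row 0: "if"
  Row 1: "lnim"
  Row 2: "ed"
First row length: 2

2


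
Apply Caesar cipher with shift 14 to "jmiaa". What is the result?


Caesar cipher: shift "jmiaa" by 14
  'j' (pos 9) + 14 = pos 23 = 'x'
  'm' (pos 12) + 14 = pos 0 = 'a'
  'i' (pos 8) + 14 = pos 22 = 'w'
  'a' (pos 0) + 14 = pos 14 = 'o'
  'a' (pos 0) + 14 = pos 14 = 'o'
Result: xawoo

xawoo


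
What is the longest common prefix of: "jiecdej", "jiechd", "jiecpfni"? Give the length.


Words: jiecdej, jiechd, jiecpfni
  Position 0: all 'j' => match
  Position 1: all 'i' => match
  Position 2: all 'e' => match
  Position 3: all 'c' => match
  Position 4: ('d', 'h', 'p') => mismatch, stop
LCP = "jiec" (length 4)

4


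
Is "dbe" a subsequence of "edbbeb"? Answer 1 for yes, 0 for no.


Check if "dbe" is a subsequence of "edbbeb"
Greedy scan:
  Position 0 ('e'): no match needed
  Position 1 ('d'): matches sub[0] = 'd'
  Position 2 ('b'): matches sub[1] = 'b'
  Position 3 ('b'): no match needed
  Position 4 ('e'): matches sub[2] = 'e'
  Position 5 ('b'): no match needed
All 3 characters matched => is a subsequence

1


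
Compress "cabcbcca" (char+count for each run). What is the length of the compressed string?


Input: cabcbcca
Runs:
  'c' x 1 => "c1"
  'a' x 1 => "a1"
  'b' x 1 => "b1"
  'c' x 1 => "c1"
  'b' x 1 => "b1"
  'c' x 2 => "c2"
  'a' x 1 => "a1"
Compressed: "c1a1b1c1b1c2a1"
Compressed length: 14

14


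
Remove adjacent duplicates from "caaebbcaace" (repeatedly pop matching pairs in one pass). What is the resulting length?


Input: caaebbcaace
Stack-based adjacent duplicate removal:
  Read 'c': push. Stack: c
  Read 'a': push. Stack: ca
  Read 'a': matches stack top 'a' => pop. Stack: c
  Read 'e': push. Stack: ce
  Read 'b': push. Stack: ceb
  Read 'b': matches stack top 'b' => pop. Stack: ce
  Read 'c': push. Stack: cec
  Read 'a': push. Stack: ceca
  Read 'a': matches stack top 'a' => pop. Stack: cec
  Read 'c': matches stack top 'c' => pop. Stack: ce
  Read 'e': matches stack top 'e' => pop. Stack: c
Final stack: "c" (length 1)

1


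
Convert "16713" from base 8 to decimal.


Input: "16713" in base 8
Positional expansion:
  Digit '1' (value 1) x 8^4 = 4096
  Digit '6' (value 6) x 8^3 = 3072
  Digit '7' (value 7) x 8^2 = 448
  Digit '1' (value 1) x 8^1 = 8
  Digit '3' (value 3) x 8^0 = 3
Sum = 7627

7627


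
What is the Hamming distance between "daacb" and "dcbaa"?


Comparing "daacb" and "dcbaa" position by position:
  Position 0: 'd' vs 'd' => same
  Position 1: 'a' vs 'c' => differ
  Position 2: 'a' vs 'b' => differ
  Position 3: 'c' vs 'a' => differ
  Position 4: 'b' vs 'a' => differ
Total differences (Hamming distance): 4

4


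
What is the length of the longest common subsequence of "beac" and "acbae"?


LCS of "beac" and "acbae"
DP table:
           a    c    b    a    e
      0    0    0    0    0    0
  b   0    0    0    1    1    1
  e   0    0    0    1    1    2
  a   0    1    1    1    2    2
  c   0    1    2    2    2    2
LCS length = dp[4][5] = 2

2


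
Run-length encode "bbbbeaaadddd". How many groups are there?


Input: bbbbeaaadddd
Scanning for consecutive runs:
  Group 1: 'b' x 4 (positions 0-3)
  Group 2: 'e' x 1 (positions 4-4)
  Group 3: 'a' x 3 (positions 5-7)
  Group 4: 'd' x 4 (positions 8-11)
Total groups: 4

4


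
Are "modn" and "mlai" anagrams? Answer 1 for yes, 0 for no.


Strings: "modn", "mlai"
Sorted first:  dmno
Sorted second: ailm
Differ at position 0: 'd' vs 'a' => not anagrams

0


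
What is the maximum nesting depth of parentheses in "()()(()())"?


Input: "()()(()())"
Tracking depth:
  Position 0 '(': depth becomes 1
  Position 1 ')': depth becomes 0
  Position 2 '(': depth becomes 1
  Position 3 ')': depth becomes 0
  Position 4 '(': depth becomes 1
  Position 5 '(': depth becomes 2
  Position 6 ')': depth becomes 1
  Position 7 '(': depth becomes 2
  Position 8 ')': depth becomes 1
  Position 9 ')': depth becomes 0
Maximum depth reached: 2

2


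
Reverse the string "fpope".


Input: fpope
Reading characters right to left:
  Position 4: 'e'
  Position 3: 'p'
  Position 2: 'o'
  Position 1: 'p'
  Position 0: 'f'
Reversed: epopf

epopf


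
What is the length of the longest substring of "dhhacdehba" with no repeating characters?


Input: "dhhacdehba"
Sliding window (track last position of each char):
  Position 0 ('d'): window [0,0] length 1 -- new best
  Position 1 ('h'): window [0,1] length 2 -- new best
  Position 2 ('h'): repeat (last at 1), move window start to 2
  Position 2 ('h'): window [2,2] length 1
  Position 3 ('a'): window [2,3] length 2
  Position 4 ('c'): window [2,4] length 3 -- new best
  Position 5 ('d'): window [2,5] length 4 -- new best
  Position 6 ('e'): window [2,6] length 5 -- new best
  Position 7 ('h'): repeat (last at 2), move window start to 3
  Position 7 ('h'): window [3,7] length 5
  Position 8 ('b'): window [3,8] length 6 -- new best
  Position 9 ('a'): repeat (last at 3), move window start to 4
  Position 9 ('a'): window [4,9] length 6
Longest substring with no repeats: "acdehb" with length 6

6


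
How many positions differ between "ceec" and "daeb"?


Comparing "ceec" and "daeb" position by position:
  Position 0: 'c' vs 'd' => DIFFER
  Position 1: 'e' vs 'a' => DIFFER
  Position 2: 'e' vs 'e' => same
  Position 3: 'c' vs 'b' => DIFFER
Positions that differ: 3

3


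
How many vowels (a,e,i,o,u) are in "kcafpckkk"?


Input: kcafpckkk
Checking each character:
  'k' at position 0: consonant
  'c' at position 1: consonant
  'a' at position 2: vowel (running total: 1)
  'f' at position 3: consonant
  'p' at position 4: consonant
  'c' at position 5: consonant
  'k' at position 6: consonant
  'k' at position 7: consonant
  'k' at position 8: consonant
Total vowels: 1

1


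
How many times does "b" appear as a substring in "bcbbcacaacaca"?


Searching for "b" in "bcbbcacaacaca"
Scanning each position:
  Position 0: "b" => MATCH
  Position 1: "c" => no
  Position 2: "b" => MATCH
  Position 3: "b" => MATCH
  Position 4: "c" => no
  Position 5: "a" => no
  Position 6: "c" => no
  Position 7: "a" => no
  Position 8: "a" => no
  Position 9: "c" => no
  Position 10: "a" => no
  Position 11: "c" => no
  Position 12: "a" => no
Total occurrences: 3

3


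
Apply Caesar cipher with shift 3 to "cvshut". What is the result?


Caesar cipher: shift "cvshut" by 3
  'c' (pos 2) + 3 = pos 5 = 'f'
  'v' (pos 21) + 3 = pos 24 = 'y'
  's' (pos 18) + 3 = pos 21 = 'v'
  'h' (pos 7) + 3 = pos 10 = 'k'
  'u' (pos 20) + 3 = pos 23 = 'x'
  't' (pos 19) + 3 = pos 22 = 'w'
Result: fyvkxw

fyvkxw


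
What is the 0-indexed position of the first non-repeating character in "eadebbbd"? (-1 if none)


Input: eadebbbd
Character frequencies:
  'a': 1
  'b': 3
  'd': 2
  'e': 2
Scanning left to right for freq == 1:
  Position 0 ('e'): freq=2, skip
  Position 1 ('a'): unique! => answer = 1

1


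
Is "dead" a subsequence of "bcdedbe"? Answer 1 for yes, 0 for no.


Check if "dead" is a subsequence of "bcdedbe"
Greedy scan:
  Position 0 ('b'): no match needed
  Position 1 ('c'): no match needed
  Position 2 ('d'): matches sub[0] = 'd'
  Position 3 ('e'): matches sub[1] = 'e'
  Position 4 ('d'): no match needed
  Position 5 ('b'): no match needed
  Position 6 ('e'): no match needed
Only matched 2/4 characters => not a subsequence

0


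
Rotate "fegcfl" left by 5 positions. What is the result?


Input: "fegcfl", rotate left by 5
First 5 characters: "fegcf"
Remaining characters: "l"
Concatenate remaining + first: "l" + "fegcf" = "lfegcf"

lfegcf


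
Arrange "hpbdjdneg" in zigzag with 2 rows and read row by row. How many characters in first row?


Zigzag "hpbdjdneg" into 2 rows:
Placing characters:
  'h' => row 0
  'p' => row 1
  'b' => row 0
  'd' => row 1
  'j' => row 0
  'd' => row 1
  'n' => row 0
  'e' => row 1
  'g' => row 0
Rows:
  Row 0: "hbjng"
  Row 1: "pdde"
First row length: 5

5


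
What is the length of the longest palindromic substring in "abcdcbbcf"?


Input: "abcdcbbcf"
Checking substrings for palindromes:
  [1:6] "bcdcb" (len 5) => palindrome
  [4:8] "cbbc" (len 4) => palindrome
  [2:5] "cdc" (len 3) => palindrome
  [5:7] "bb" (len 2) => palindrome
Longest palindromic substring: "bcdcb" with length 5

5


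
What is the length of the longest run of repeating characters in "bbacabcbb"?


Input: "bbacabcbb"
Scanning for longest run:
  Position 1 ('b'): continues run of 'b', length=2
  Position 2 ('a'): new char, reset run to 1
  Position 3 ('c'): new char, reset run to 1
  Position 4 ('a'): new char, reset run to 1
  Position 5 ('b'): new char, reset run to 1
  Position 6 ('c'): new char, reset run to 1
  Position 7 ('b'): new char, reset run to 1
  Position 8 ('b'): continues run of 'b', length=2
Longest run: 'b' with length 2

2


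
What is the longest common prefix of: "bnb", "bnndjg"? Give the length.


Words: bnb, bnndjg
  Position 0: all 'b' => match
  Position 1: all 'n' => match
  Position 2: ('b', 'n') => mismatch, stop
LCP = "bn" (length 2)

2


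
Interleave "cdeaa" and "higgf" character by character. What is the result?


Interleaving "cdeaa" and "higgf":
  Position 0: 'c' from first, 'h' from second => "ch"
  Position 1: 'd' from first, 'i' from second => "di"
  Position 2: 'e' from first, 'g' from second => "eg"
  Position 3: 'a' from first, 'g' from second => "ag"
  Position 4: 'a' from first, 'f' from second => "af"
Result: chdiegagaf

chdiegagaf


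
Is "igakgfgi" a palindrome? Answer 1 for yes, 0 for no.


Input: igakgfgi
Reversed: igfgkagi
  Compare pos 0 ('i') with pos 7 ('i'): match
  Compare pos 1 ('g') with pos 6 ('g'): match
  Compare pos 2 ('a') with pos 5 ('f'): MISMATCH
  Compare pos 3 ('k') with pos 4 ('g'): MISMATCH
Result: not a palindrome

0


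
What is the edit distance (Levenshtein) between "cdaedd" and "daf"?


Computing edit distance: "cdaedd" -> "daf"
DP table:
           d    a    f
      0    1    2    3
  c   1    1    2    3
  d   2    1    2    3
  a   3    2    1    2
  e   4    3    2    2
  d   5    4    3    3
  d   6    5    4    4
Edit distance = dp[6][3] = 4

4


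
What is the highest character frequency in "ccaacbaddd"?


Input: ccaacbaddd
Character counts:
  'a': 3
  'b': 1
  'c': 3
  'd': 3
Maximum frequency: 3

3


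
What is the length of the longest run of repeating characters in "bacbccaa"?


Input: "bacbccaa"
Scanning for longest run:
  Position 1 ('a'): new char, reset run to 1
  Position 2 ('c'): new char, reset run to 1
  Position 3 ('b'): new char, reset run to 1
  Position 4 ('c'): new char, reset run to 1
  Position 5 ('c'): continues run of 'c', length=2
  Position 6 ('a'): new char, reset run to 1
  Position 7 ('a'): continues run of 'a', length=2
Longest run: 'c' with length 2

2


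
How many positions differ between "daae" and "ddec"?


Comparing "daae" and "ddec" position by position:
  Position 0: 'd' vs 'd' => same
  Position 1: 'a' vs 'd' => DIFFER
  Position 2: 'a' vs 'e' => DIFFER
  Position 3: 'e' vs 'c' => DIFFER
Positions that differ: 3

3


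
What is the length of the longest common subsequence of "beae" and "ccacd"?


LCS of "beae" and "ccacd"
DP table:
           c    c    a    c    d
      0    0    0    0    0    0
  b   0    0    0    0    0    0
  e   0    0    0    0    0    0
  a   0    0    0    1    1    1
  e   0    0    0    1    1    1
LCS length = dp[4][5] = 1

1


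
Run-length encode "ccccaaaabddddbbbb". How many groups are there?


Input: ccccaaaabddddbbbb
Scanning for consecutive runs:
  Group 1: 'c' x 4 (positions 0-3)
  Group 2: 'a' x 4 (positions 4-7)
  Group 3: 'b' x 1 (positions 8-8)
  Group 4: 'd' x 4 (positions 9-12)
  Group 5: 'b' x 4 (positions 13-16)
Total groups: 5

5


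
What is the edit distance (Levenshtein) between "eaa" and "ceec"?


Computing edit distance: "eaa" -> "ceec"
DP table:
           c    e    e    c
      0    1    2    3    4
  e   1    1    1    2    3
  a   2    2    2    2    3
  a   3    3    3    3    3
Edit distance = dp[3][4] = 3

3


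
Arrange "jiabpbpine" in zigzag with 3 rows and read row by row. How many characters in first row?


Zigzag "jiabpbpine" into 3 rows:
Placing characters:
  'j' => row 0
  'i' => row 1
  'a' => row 2
  'b' => row 1
  'p' => row 0
  'b' => row 1
  'p' => row 2
  'i' => row 1
  'n' => row 0
  'e' => row 1
Rows:
  Row 0: "jpn"
  Row 1: "ibbie"
  Row 2: "ap"
First row length: 3

3


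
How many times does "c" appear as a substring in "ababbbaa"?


Searching for "c" in "ababbbaa"
Scanning each position:
  Position 0: "a" => no
  Position 1: "b" => no
  Position 2: "a" => no
  Position 3: "b" => no
  Position 4: "b" => no
  Position 5: "b" => no
  Position 6: "a" => no
  Position 7: "a" => no
Total occurrences: 0

0


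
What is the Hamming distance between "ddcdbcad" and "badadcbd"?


Comparing "ddcdbcad" and "badadcbd" position by position:
  Position 0: 'd' vs 'b' => differ
  Position 1: 'd' vs 'a' => differ
  Position 2: 'c' vs 'd' => differ
  Position 3: 'd' vs 'a' => differ
  Position 4: 'b' vs 'd' => differ
  Position 5: 'c' vs 'c' => same
  Position 6: 'a' vs 'b' => differ
  Position 7: 'd' vs 'd' => same
Total differences (Hamming distance): 6

6


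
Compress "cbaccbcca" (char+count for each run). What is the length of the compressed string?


Input: cbaccbcca
Runs:
  'c' x 1 => "c1"
  'b' x 1 => "b1"
  'a' x 1 => "a1"
  'c' x 2 => "c2"
  'b' x 1 => "b1"
  'c' x 2 => "c2"
  'a' x 1 => "a1"
Compressed: "c1b1a1c2b1c2a1"
Compressed length: 14

14


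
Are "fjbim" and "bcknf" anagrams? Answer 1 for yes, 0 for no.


Strings: "fjbim", "bcknf"
Sorted first:  bfijm
Sorted second: bcfkn
Differ at position 1: 'f' vs 'c' => not anagrams

0


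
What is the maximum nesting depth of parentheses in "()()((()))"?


Input: "()()((()))"
Tracking depth:
  Position 0 '(': depth becomes 1
  Position 1 ')': depth becomes 0
  Position 2 '(': depth becomes 1
  Position 3 ')': depth becomes 0
  Position 4 '(': depth becomes 1
  Position 5 '(': depth becomes 2
  Position 6 '(': depth becomes 3
  Position 7 ')': depth becomes 2
  Position 8 ')': depth becomes 1
  Position 9 ')': depth becomes 0
Maximum depth reached: 3

3


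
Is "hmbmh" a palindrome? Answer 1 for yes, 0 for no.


Input: hmbmh
Reversed: hmbmh
  Compare pos 0 ('h') with pos 4 ('h'): match
  Compare pos 1 ('m') with pos 3 ('m'): match
Result: palindrome

1


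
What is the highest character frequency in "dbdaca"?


Input: dbdaca
Character counts:
  'a': 2
  'b': 1
  'c': 1
  'd': 2
Maximum frequency: 2

2


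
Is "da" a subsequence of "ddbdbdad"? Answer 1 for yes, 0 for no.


Check if "da" is a subsequence of "ddbdbdad"
Greedy scan:
  Position 0 ('d'): matches sub[0] = 'd'
  Position 1 ('d'): no match needed
  Position 2 ('b'): no match needed
  Position 3 ('d'): no match needed
  Position 4 ('b'): no match needed
  Position 5 ('d'): no match needed
  Position 6 ('a'): matches sub[1] = 'a'
  Position 7 ('d'): no match needed
All 2 characters matched => is a subsequence

1


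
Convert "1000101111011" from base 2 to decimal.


Input: "1000101111011" in base 2
Positional expansion:
  Digit '1' (value 1) x 2^12 = 4096
  Digit '0' (value 0) x 2^11 = 0
  Digit '0' (value 0) x 2^10 = 0
  Digit '0' (value 0) x 2^9 = 0
  Digit '1' (value 1) x 2^8 = 256
  Digit '0' (value 0) x 2^7 = 0
  Digit '1' (value 1) x 2^6 = 64
  Digit '1' (value 1) x 2^5 = 32
  Digit '1' (value 1) x 2^4 = 16
  Digit '1' (value 1) x 2^3 = 8
  Digit '0' (value 0) x 2^2 = 0
  Digit '1' (value 1) x 2^1 = 2
  Digit '1' (value 1) x 2^0 = 1
Sum = 4475

4475


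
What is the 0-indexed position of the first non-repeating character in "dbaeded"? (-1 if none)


Input: dbaeded
Character frequencies:
  'a': 1
  'b': 1
  'd': 3
  'e': 2
Scanning left to right for freq == 1:
  Position 0 ('d'): freq=3, skip
  Position 1 ('b'): unique! => answer = 1

1


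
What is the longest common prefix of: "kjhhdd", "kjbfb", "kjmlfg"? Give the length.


Words: kjhhdd, kjbfb, kjmlfg
  Position 0: all 'k' => match
  Position 1: all 'j' => match
  Position 2: ('h', 'b', 'm') => mismatch, stop
LCP = "kj" (length 2)

2


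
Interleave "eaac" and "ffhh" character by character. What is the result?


Interleaving "eaac" and "ffhh":
  Position 0: 'e' from first, 'f' from second => "ef"
  Position 1: 'a' from first, 'f' from second => "af"
  Position 2: 'a' from first, 'h' from second => "ah"
  Position 3: 'c' from first, 'h' from second => "ch"
Result: efafahch

efafahch


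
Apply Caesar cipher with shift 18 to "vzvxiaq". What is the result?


Caesar cipher: shift "vzvxiaq" by 18
  'v' (pos 21) + 18 = pos 13 = 'n'
  'z' (pos 25) + 18 = pos 17 = 'r'
  'v' (pos 21) + 18 = pos 13 = 'n'
  'x' (pos 23) + 18 = pos 15 = 'p'
  'i' (pos 8) + 18 = pos 0 = 'a'
  'a' (pos 0) + 18 = pos 18 = 's'
  'q' (pos 16) + 18 = pos 8 = 'i'
Result: nrnpasi

nrnpasi


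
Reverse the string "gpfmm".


Input: gpfmm
Reading characters right to left:
  Position 4: 'm'
  Position 3: 'm'
  Position 2: 'f'
  Position 1: 'p'
  Position 0: 'g'
Reversed: mmfpg

mmfpg


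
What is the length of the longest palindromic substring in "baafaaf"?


Input: "baafaaf"
Checking substrings for palindromes:
  [1:6] "aafaa" (len 5) => palindrome
  [3:7] "faaf" (len 4) => palindrome
  [2:5] "afa" (len 3) => palindrome
  [1:3] "aa" (len 2) => palindrome
  [4:6] "aa" (len 2) => palindrome
Longest palindromic substring: "aafaa" with length 5

5


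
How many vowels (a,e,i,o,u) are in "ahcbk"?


Input: ahcbk
Checking each character:
  'a' at position 0: vowel (running total: 1)
  'h' at position 1: consonant
  'c' at position 2: consonant
  'b' at position 3: consonant
  'k' at position 4: consonant
Total vowels: 1

1


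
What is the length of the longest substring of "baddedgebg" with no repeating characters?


Input: "baddedgebg"
Sliding window (track last position of each char):
  Position 0 ('b'): window [0,0] length 1 -- new best
  Position 1 ('a'): window [0,1] length 2 -- new best
  Position 2 ('d'): window [0,2] length 3 -- new best
  Position 3 ('d'): repeat (last at 2), move window start to 3
  Position 3 ('d'): window [3,3] length 1
  Position 4 ('e'): window [3,4] length 2
  Position 5 ('d'): repeat (last at 3), move window start to 4
  Position 5 ('d'): window [4,5] length 2
  Position 6 ('g'): window [4,6] length 3
  Position 7 ('e'): repeat (last at 4), move window start to 5
  Position 7 ('e'): window [5,7] length 3
  Position 8 ('b'): window [5,8] length 4 -- new best
  Position 9 ('g'): repeat (last at 6), move window start to 7
  Position 9 ('g'): window [7,9] length 3
Longest substring with no repeats: "dgeb" with length 4

4


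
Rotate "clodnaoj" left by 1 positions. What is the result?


Input: "clodnaoj", rotate left by 1
First 1 characters: "c"
Remaining characters: "lodnaoj"
Concatenate remaining + first: "lodnaoj" + "c" = "lodnaojc"

lodnaojc
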